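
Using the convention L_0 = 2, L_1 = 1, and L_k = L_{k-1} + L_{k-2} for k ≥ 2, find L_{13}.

521

Iterating the recurrence up to L_{9} = 76 and L_{8} = 47:
L_{10} = L_{9} + L_{8} = 76 + 47 = 123
L_{11} = L_{10} + L_{9} = 123 + 76 = 199
L_{12} = L_{11} + L_{10} = 199 + 123 = 322
L_{13} = L_{12} + L_{11} = 322 + 199 = 521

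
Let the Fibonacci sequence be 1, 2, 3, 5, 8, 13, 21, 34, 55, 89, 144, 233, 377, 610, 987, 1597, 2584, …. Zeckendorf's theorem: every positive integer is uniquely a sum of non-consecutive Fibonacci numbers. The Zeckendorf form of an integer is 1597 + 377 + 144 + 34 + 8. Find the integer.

1597 + 377 + 144 + 34 + 8 = 2160.

2160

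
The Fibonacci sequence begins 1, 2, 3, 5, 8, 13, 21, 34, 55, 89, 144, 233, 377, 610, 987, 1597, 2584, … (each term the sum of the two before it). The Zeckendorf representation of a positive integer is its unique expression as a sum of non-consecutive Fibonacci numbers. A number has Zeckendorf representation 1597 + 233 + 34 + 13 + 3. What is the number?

1880

1597 + 233 + 34 + 13 + 3 = 1880.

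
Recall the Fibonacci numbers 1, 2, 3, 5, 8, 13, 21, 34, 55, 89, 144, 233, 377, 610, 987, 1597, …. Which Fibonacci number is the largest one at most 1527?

987 ≤ 1527 < 1597, so the largest Fibonacci number not exceeding 1527 is 987.

987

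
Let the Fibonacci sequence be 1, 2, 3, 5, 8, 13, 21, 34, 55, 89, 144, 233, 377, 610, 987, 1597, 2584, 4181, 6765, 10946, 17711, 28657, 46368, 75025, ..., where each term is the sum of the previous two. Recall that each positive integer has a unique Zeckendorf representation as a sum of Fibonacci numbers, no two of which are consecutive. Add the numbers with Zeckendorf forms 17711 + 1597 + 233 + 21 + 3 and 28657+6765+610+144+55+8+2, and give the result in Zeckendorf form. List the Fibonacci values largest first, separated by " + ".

46368 + 6765 + 2584 + 89

The two numbers are 19565 and 36241, so their sum is 55806.
55806 − 46368 = 9438
9438 − 6765 = 2673
2673 − 2584 = 89
89 − 89 = 0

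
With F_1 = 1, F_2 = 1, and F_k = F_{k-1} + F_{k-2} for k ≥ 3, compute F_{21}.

10946

Iterating the recurrence up to F_{17} = 1597 and F_{16} = 987:
F_{18} = F_{17} + F_{16} = 1597 + 987 = 2584
F_{19} = F_{18} + F_{17} = 2584 + 1597 = 4181
F_{20} = F_{19} + F_{18} = 4181 + 2584 = 6765
F_{21} = F_{20} + F_{19} = 6765 + 4181 = 10946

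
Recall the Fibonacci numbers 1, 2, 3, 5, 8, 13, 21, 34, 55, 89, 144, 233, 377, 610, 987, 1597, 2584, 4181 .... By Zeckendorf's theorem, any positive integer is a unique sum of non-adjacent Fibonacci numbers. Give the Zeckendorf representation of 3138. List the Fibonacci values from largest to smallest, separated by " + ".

Greedy algorithm:
2584 ≤ 3138 < 4181, so take 2584; remainder 554
377 ≤ 554 < 610, so take 377; remainder 177
144 ≤ 177 < 233, so take 144; remainder 33
21 ≤ 33 < 34, so take 21; remainder 12
8 ≤ 12 < 13, so take 8; remainder 4
3 ≤ 4 < 5, so take 3; remainder 1
1 ≤ 1 < 2, so take 1; remainder 0
So 3138 = 2584 + 377 + 144 + 21 + 8 + 3 + 1, with no two terms consecutive in the sequence.

2584 + 377 + 144 + 21 + 8 + 3 + 1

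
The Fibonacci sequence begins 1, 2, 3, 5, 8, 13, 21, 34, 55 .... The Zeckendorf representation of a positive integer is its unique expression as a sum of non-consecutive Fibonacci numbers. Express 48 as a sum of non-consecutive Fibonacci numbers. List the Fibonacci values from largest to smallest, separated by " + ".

34 + 13 + 1

Greedily peel off the largest Fibonacci term at each step:
subtract 34 from 48: 14 remains
subtract 13 from 14: 1 remains
subtract 1 from 1: 0 remains
So 48 = 34 + 13 + 1, with no two terms consecutive in the sequence.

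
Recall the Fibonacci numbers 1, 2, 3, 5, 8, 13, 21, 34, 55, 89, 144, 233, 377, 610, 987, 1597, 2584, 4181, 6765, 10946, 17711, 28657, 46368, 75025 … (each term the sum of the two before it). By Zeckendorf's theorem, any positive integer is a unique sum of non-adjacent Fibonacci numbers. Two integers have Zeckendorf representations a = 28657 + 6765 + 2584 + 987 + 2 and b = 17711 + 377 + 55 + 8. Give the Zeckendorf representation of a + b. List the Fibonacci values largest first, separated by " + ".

The two numbers are 38995 and 18151, so their sum is 57146.
Repeatedly subtract the largest Fibonacci number that fits:
46368 ≤ 57146 < 75025, so take 46368; remainder 10778
6765 ≤ 10778 < 10946, so take 6765; remainder 4013
2584 ≤ 4013 < 4181, so take 2584; remainder 1429
987 ≤ 1429 < 1597, so take 987; remainder 442
377 ≤ 442 < 610, so take 377; remainder 65
55 ≤ 65 < 89, so take 55; remainder 10
8 ≤ 10 < 13, so take 8; remainder 2
2 ≤ 2 < 3, so take 2; remainder 0

46368 + 6765 + 2584 + 987 + 377 + 55 + 8 + 2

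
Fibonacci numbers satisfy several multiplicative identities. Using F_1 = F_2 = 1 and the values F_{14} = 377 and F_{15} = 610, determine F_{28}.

By the doubling identity F_{2k} = F_k(2F_{k+1} − F_k): F_{28} = 377·(2·610 − 377) = 377·843 = 317811.

317811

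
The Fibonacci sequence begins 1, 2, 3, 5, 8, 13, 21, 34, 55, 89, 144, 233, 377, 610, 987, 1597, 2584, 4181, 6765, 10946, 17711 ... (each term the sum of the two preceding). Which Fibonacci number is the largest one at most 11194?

10946

10946 ≤ 11194 < 17711, so the largest Fibonacci number not exceeding 11194 is 10946.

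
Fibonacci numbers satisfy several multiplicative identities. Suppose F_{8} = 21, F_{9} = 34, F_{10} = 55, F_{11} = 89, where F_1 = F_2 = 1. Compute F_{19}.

4181

By the addition formula F_{m+n} = F_m F_{n+1} + F_{m−1} F_n with m=9, n=10: F_{19} = 34·89 + 21·55 = 3026 + 1155 = 4181.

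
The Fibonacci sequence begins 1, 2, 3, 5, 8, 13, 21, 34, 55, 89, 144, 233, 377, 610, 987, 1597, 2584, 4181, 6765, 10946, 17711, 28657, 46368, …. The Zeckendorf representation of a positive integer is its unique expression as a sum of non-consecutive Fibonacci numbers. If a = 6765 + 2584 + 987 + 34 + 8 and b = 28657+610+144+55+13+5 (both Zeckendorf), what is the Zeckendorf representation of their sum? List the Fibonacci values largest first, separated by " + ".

28657 + 10946 + 233 + 21 + 5

The two numbers are 10378 and 29484, so their sum is 39862.
39862: greatest Fibonacci not exceeding it is 28657, leaving 11205
11205: greatest Fibonacci not exceeding it is 10946, leaving 259
259: greatest Fibonacci not exceeding it is 233, leaving 26
26: greatest Fibonacci not exceeding it is 21, leaving 5
5: greatest Fibonacci not exceeding it is 5, leaving 0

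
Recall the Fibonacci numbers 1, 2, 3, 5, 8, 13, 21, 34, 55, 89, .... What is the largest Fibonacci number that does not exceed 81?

55 ≤ 81 < 89, so the largest Fibonacci number not exceeding 81 is 55.

55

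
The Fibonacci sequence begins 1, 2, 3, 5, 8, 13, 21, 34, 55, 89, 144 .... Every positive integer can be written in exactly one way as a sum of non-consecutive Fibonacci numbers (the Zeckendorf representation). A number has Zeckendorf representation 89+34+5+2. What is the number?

130

89+34+5+2 = 130.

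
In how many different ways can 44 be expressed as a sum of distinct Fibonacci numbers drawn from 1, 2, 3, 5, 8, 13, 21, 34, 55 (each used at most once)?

4

44 = 34+8+2 = 34+5+3+2 = 21+13+8+2 = 21+13+5+3+2 — 4 representations.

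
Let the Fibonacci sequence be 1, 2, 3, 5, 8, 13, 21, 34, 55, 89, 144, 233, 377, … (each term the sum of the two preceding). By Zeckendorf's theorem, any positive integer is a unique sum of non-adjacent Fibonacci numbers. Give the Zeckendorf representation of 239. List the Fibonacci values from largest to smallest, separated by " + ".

take 233 (≤ 239); 239 − 233 = 6
take 5 (≤ 6); 6 − 5 = 1
take 1 (≤ 1); 1 − 1 = 0
So 239 = 233 + 5 + 1, with no two terms consecutive in the sequence.

233 + 5 + 1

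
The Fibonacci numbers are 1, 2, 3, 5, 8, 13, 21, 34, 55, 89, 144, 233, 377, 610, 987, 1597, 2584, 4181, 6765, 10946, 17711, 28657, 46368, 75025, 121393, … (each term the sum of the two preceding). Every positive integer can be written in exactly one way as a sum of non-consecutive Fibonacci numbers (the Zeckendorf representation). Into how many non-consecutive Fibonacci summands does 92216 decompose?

Greedily peel off the largest Fibonacci term at each step:
take 75025 (≤ 92216); 92216 − 75025 = 17191
take 10946 (≤ 17191); 17191 − 10946 = 6245
take 4181 (≤ 6245); 6245 − 4181 = 2064
take 1597 (≤ 2064); 2064 − 1597 = 467
take 377 (≤ 467); 467 − 377 = 90
take 89 (≤ 90); 90 − 89 = 1
take 1 (≤ 1); 1 − 1 = 0
92216 = 75025 + 10946 + 4181 + 1597 + 377 + 89 + 1, which has 7 terms.

7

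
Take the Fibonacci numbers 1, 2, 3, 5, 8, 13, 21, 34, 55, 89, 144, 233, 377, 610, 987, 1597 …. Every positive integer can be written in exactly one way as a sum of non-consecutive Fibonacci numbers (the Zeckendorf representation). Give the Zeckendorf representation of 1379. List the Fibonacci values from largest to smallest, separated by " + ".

987 + 377 + 13 + 2

Greedily peel off the largest Fibonacci term at each step:
1379 − 987 = 392
392 − 377 = 15
15 − 13 = 2
2 − 2 = 0
So 1379 = 987 + 377 + 13 + 2, with no two terms consecutive in the sequence.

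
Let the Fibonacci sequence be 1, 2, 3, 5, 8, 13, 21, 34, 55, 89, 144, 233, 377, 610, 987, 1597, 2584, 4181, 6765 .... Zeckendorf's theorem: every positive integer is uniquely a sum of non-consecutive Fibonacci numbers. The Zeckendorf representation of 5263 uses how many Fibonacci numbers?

take 4181 (≤ 5263); 5263 − 4181 = 1082
take 987 (≤ 1082); 1082 − 987 = 95
take 89 (≤ 95); 95 − 89 = 6
take 5 (≤ 6); 6 − 5 = 1
take 1 (≤ 1); 1 − 1 = 0
5263 = 4181 + 987 + 89 + 5 + 1, which has 5 terms.

5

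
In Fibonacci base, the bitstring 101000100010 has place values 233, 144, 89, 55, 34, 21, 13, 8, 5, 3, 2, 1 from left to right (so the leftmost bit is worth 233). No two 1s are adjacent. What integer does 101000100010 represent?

Summing the place values of the 1 bits: 233 + 89 + 13 + 2 = 337.

337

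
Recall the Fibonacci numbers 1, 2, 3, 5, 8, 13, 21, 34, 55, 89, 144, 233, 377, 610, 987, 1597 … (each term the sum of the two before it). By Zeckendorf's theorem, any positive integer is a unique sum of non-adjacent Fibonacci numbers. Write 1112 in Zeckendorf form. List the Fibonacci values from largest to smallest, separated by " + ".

987 + 89 + 34 + 2

subtract 987 from 1112: 125 remains
subtract 89 from 125: 36 remains
subtract 34 from 36: 2 remains
subtract 2 from 2: 0 remains
So 1112 = 987 + 89 + 34 + 2, with no two terms consecutive in the sequence.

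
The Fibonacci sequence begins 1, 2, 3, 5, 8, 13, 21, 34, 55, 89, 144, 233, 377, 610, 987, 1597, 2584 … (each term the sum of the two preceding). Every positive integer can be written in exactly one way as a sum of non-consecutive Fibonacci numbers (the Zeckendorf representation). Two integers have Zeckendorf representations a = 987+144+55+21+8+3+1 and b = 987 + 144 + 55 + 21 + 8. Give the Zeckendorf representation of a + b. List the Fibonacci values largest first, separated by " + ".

1597 + 610 + 144 + 55 + 21 + 5 + 2

The two numbers are 1219 and 1215, so their sum is 2434.
2434 − 1597 = 837
837 − 610 = 227
227 − 144 = 83
83 − 55 = 28
28 − 21 = 7
7 − 5 = 2
2 − 2 = 0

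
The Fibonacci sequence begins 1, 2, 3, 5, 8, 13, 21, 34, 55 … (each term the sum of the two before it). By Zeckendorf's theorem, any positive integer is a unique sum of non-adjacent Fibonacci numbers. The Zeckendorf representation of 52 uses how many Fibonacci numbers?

52 − 34 = 18
18 − 13 = 5
5 − 5 = 0
52 = 34 + 13 + 5, which has 3 terms.

3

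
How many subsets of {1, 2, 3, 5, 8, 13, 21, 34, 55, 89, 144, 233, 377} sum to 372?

Starting from the Zeckendorf form and repeatedly splitting a term F_k into F_{k−1} + F_{k−2} (when neither is already used) reaches every representation.
372 = 233+89+34+13+3 = 233+89+34+13+2+1 = 233+89+34+8+5+3 = 233+89+34+8+5+2+1 = 233+89+21+13+8+5+3 = … (5 more), for 10 in all.

10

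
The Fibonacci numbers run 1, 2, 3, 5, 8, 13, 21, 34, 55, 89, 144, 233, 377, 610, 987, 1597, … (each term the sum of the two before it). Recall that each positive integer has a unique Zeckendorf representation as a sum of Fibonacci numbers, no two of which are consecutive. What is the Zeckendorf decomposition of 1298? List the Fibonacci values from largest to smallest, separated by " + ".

987 + 233 + 55 + 21 + 2

Greedily peel off the largest Fibonacci term at each step:
largest Fibonacci ≤ 1298 is 987; 1298 − 987 = 311
largest Fibonacci ≤ 311 is 233; 311 − 233 = 78
largest Fibonacci ≤ 78 is 55; 78 − 55 = 23
largest Fibonacci ≤ 23 is 21; 23 − 21 = 2
largest Fibonacci ≤ 2 is 2; 2 − 2 = 0
So 1298 = 987 + 233 + 55 + 21 + 2, with no two terms consecutive in the sequence.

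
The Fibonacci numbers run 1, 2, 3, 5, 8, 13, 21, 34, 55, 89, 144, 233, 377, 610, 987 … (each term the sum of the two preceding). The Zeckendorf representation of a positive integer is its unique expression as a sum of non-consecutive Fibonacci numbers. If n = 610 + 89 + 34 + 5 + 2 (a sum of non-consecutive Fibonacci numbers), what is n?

740

610 + 89 + 34 + 5 + 2 = 740.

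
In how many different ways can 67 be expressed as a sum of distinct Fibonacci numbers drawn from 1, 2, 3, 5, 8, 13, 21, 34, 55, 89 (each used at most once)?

2

Starting from the Zeckendorf form and repeatedly splitting a term F_k into F_{k−1} + F_{k−2} (when neither is already used) reaches every representation.
67 = 55+8+3+1 = 34+21+8+3+1 — 2 representations.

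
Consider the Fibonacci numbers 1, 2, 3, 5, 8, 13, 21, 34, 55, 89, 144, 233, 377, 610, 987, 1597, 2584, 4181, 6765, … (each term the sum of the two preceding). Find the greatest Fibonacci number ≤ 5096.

4181 ≤ 5096 < 6765, so the largest Fibonacci number not exceeding 5096 is 4181.

4181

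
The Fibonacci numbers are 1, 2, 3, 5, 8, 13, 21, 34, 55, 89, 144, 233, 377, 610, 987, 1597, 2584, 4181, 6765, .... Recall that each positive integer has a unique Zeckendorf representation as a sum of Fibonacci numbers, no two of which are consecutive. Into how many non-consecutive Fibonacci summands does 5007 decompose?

Repeatedly subtract the largest Fibonacci number that fits:
5007 − 4181 = 826
826 − 610 = 216
216 − 144 = 72
72 − 55 = 17
17 − 13 = 4
4 − 3 = 1
1 − 1 = 0
5007 = 4181 + 610 + 144 + 55 + 13 + 3 + 1, which has 7 terms.

7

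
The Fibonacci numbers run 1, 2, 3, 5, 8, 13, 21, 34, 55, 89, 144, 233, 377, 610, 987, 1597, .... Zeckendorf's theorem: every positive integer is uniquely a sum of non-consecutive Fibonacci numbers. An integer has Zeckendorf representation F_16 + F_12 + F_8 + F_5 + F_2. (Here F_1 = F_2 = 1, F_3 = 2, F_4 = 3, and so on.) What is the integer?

1158

F_16 + F_12 + F_8 + F_5 + F_2 = 987 + 144 + 21 + 5 + 1 = 1158.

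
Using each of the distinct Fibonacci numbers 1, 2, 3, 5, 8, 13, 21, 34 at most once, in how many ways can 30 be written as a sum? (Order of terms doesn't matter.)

30 = 21+8+1 = 21+5+3+1 = 13+8+5+3+1 — 3 representations.

3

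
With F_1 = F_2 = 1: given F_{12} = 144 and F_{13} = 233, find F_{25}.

By F_{2k+1} = F_k² + F_{k+1}²: F_{25} = 144² + 233² = 20736 + 54289 = 75025.

75025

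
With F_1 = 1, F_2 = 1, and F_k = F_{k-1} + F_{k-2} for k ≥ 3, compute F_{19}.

Iterating the recurrence up to F_{12} = 144 and F_{11} = 89:
F_{13} = F_{12} + F_{11} = 144 + 89 = 233
F_{14} = F_{13} + F_{12} = 233 + 144 = 377
F_{15} = F_{14} + F_{13} = 377 + 233 = 610
F_{16} = F_{15} + F_{14} = 610 + 377 = 987
F_{17} = F_{16} + F_{15} = 987 + 610 = 1597
F_{18} = F_{17} + F_{16} = 1597 + 987 = 2584
F_{19} = F_{18} + F_{17} = 2584 + 1597 = 4181

4181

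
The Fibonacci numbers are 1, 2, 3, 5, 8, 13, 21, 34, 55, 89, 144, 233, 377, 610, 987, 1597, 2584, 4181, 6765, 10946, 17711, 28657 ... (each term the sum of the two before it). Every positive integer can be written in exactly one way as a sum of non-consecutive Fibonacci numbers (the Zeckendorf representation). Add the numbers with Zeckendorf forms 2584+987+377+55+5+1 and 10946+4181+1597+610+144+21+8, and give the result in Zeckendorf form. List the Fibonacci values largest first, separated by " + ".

The two numbers are 4009 and 17507, so their sum is 21516.
17711 ≤ 21516 < 28657, so take 17711; remainder 3805
2584 ≤ 3805 < 4181, so take 2584; remainder 1221
987 ≤ 1221 < 1597, so take 987; remainder 234
233 ≤ 234 < 377, so take 233; remainder 1
1 ≤ 1 < 2, so take 1; remainder 0

17711 + 2584 + 987 + 233 + 1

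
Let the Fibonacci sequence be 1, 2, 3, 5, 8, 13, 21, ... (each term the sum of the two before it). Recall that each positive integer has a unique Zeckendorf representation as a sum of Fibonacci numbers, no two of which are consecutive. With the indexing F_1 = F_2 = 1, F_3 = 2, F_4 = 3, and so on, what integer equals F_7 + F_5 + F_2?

19

F_7 + F_5 + F_2 = 13 + 5 + 1 = 19.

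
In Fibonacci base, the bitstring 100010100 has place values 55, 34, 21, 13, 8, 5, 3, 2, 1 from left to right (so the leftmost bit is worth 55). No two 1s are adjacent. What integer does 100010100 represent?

66

Summing the place values of the 1 bits: 55 + 8 + 3 = 66.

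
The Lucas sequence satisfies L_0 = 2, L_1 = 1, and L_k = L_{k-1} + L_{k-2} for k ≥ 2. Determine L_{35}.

Iterating the recurrence up to L_{28} = 710647 and L_{27} = 439204:
L_{29} = L_{28} + L_{27} = 710647 + 439204 = 1149851
L_{30} = L_{29} + L_{28} = 1149851 + 710647 = 1860498
L_{31} = L_{30} + L_{29} = 1860498 + 1149851 = 3010349
L_{32} = L_{31} + L_{30} = 3010349 + 1860498 = 4870847
L_{33} = L_{32} + L_{31} = 4870847 + 3010349 = 7881196
L_{34} = L_{33} + L_{32} = 7881196 + 4870847 = 12752043
L_{35} = L_{34} + L_{33} = 12752043 + 7881196 = 20633239

20633239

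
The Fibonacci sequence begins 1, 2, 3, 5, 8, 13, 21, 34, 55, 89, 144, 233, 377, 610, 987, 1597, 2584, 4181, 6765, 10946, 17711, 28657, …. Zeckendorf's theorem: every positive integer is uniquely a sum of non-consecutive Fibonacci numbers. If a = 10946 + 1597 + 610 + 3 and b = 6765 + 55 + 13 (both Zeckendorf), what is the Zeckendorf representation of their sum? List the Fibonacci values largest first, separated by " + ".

17711 + 1597 + 610 + 55 + 13 + 3

The two numbers are 13156 and 6833, so their sum is 19989.
subtract 17711 from 19989: 2278 remains
subtract 1597 from 2278: 681 remains
subtract 610 from 681: 71 remains
subtract 55 from 71: 16 remains
subtract 13 from 16: 3 remains
subtract 3 from 3: 0 remains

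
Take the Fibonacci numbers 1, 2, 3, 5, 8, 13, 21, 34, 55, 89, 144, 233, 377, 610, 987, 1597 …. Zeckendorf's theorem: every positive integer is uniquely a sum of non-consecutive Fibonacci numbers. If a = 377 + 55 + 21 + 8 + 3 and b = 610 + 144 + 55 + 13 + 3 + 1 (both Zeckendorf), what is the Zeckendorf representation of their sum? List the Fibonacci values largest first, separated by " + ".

987 + 233 + 55 + 13 + 2

The two numbers are 464 and 826, so their sum is 1290.
Greedy algorithm:
largest Fibonacci ≤ 1290 is 987; 1290 − 987 = 303
largest Fibonacci ≤ 303 is 233; 303 − 233 = 70
largest Fibonacci ≤ 70 is 55; 70 − 55 = 15
largest Fibonacci ≤ 15 is 13; 15 − 13 = 2
largest Fibonacci ≤ 2 is 2; 2 − 2 = 0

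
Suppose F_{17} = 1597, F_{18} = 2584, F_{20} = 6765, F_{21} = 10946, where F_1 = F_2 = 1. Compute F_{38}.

By the addition formula F_{m+n} = F_m F_{n+1} + F_{m−1} F_n with m=21, n=17: F_{38} = 10946·2584 + 6765·1597 = 28284464 + 10803705 = 39088169.

39088169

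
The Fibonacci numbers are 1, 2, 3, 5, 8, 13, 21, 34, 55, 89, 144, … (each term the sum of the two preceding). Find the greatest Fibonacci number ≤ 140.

89

89 ≤ 140 < 144, so the largest Fibonacci number not exceeding 140 is 89.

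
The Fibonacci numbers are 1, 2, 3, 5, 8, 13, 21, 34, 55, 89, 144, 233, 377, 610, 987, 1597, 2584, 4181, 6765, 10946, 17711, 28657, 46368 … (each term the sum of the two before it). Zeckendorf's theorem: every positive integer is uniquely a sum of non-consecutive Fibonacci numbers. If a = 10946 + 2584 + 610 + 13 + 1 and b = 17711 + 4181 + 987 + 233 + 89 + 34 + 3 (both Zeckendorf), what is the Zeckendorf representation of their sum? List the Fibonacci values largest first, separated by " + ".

The two numbers are 14154 and 23238, so their sum is 37392.
Greedy algorithm:
37392 − 28657 = 8735
8735 − 6765 = 1970
1970 − 1597 = 373
373 − 233 = 140
140 − 89 = 51
51 − 34 = 17
17 − 13 = 4
4 − 3 = 1
1 − 1 = 0

28657 + 6765 + 1597 + 233 + 89 + 34 + 13 + 3 + 1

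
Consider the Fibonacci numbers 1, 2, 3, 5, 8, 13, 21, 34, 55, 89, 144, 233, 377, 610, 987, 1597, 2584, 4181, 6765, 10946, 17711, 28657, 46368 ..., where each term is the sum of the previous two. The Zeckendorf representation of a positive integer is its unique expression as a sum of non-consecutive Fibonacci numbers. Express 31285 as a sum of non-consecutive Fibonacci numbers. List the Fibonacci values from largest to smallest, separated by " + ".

31285 − 28657 = 2628
2628 − 2584 = 44
44 − 34 = 10
10 − 8 = 2
2 − 2 = 0
So 31285 = 28657 + 2584 + 34 + 8 + 2, with no two terms consecutive in the sequence.

28657 + 2584 + 34 + 8 + 2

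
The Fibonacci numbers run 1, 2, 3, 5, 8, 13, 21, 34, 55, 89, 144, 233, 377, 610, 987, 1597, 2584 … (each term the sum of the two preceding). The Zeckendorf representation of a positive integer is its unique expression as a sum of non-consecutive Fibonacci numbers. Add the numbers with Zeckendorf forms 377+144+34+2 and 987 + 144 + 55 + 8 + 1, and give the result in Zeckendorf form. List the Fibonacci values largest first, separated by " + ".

The two numbers are 557 and 1195, so their sum is 1752.
Greedy algorithm:
subtract 1597 from 1752: 155 remains
subtract 144 from 155: 11 remains
subtract 8 from 11: 3 remains
subtract 3 from 3: 0 remains

1597 + 144 + 8 + 3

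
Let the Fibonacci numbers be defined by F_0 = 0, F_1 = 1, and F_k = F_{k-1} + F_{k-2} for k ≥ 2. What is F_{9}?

34

F_{2} = F_{1} + F_{0} = 1 + 0 = 1
F_{3} = F_{2} + F_{1} = 1 + 1 = 2
F_{4} = F_{3} + F_{2} = 2 + 1 = 3
F_{5} = F_{4} + F_{3} = 3 + 2 = 5
F_{6} = F_{5} + F_{4} = 5 + 3 = 8
F_{7} = F_{6} + F_{5} = 8 + 5 = 13
F_{8} = F_{7} + F_{6} = 13 + 8 = 21
F_{9} = F_{8} + F_{7} = 21 + 13 = 34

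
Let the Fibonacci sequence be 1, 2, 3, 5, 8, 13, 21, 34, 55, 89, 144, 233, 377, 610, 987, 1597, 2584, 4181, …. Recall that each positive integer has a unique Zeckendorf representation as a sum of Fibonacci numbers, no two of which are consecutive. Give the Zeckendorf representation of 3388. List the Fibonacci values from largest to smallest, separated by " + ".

Repeatedly subtract the largest Fibonacci number that fits:
3388 − 2584 = 804
804 − 610 = 194
194 − 144 = 50
50 − 34 = 16
16 − 13 = 3
3 − 3 = 0
So 3388 = 2584 + 610 + 144 + 34 + 13 + 3, with no two terms consecutive in the sequence.

2584 + 610 + 144 + 34 + 13 + 3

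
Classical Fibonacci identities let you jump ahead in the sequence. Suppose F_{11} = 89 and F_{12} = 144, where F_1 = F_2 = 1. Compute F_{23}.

28657

By F_{2k+1} = F_k² + F_{k+1}²: F_{23} = 89² + 144² = 7921 + 20736 = 28657.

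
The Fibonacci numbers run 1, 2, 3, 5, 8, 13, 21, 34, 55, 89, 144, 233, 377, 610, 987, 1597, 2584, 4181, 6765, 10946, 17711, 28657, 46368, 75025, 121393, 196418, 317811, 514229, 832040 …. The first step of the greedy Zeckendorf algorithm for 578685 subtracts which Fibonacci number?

514229 ≤ 578685 < 832040, so the largest Fibonacci number not exceeding 578685 is 514229.

514229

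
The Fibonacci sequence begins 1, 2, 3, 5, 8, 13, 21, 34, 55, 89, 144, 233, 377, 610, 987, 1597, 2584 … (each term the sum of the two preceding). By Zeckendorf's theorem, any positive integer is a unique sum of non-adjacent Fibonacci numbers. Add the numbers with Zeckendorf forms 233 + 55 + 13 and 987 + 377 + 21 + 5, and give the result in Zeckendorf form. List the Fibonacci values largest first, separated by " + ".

The two numbers are 301 and 1390, so their sum is 1691.
1691: greatest Fibonacci not exceeding it is 1597, leaving 94
94: greatest Fibonacci not exceeding it is 89, leaving 5
5: greatest Fibonacci not exceeding it is 5, leaving 0

1597 + 89 + 5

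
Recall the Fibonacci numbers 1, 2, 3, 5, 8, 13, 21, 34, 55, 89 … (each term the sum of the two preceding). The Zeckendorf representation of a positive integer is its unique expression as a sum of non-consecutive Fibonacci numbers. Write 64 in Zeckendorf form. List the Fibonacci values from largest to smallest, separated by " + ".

Repeatedly subtract the largest Fibonacci number that fits:
64: greatest Fibonacci not exceeding it is 55, leaving 9
9: greatest Fibonacci not exceeding it is 8, leaving 1
1: greatest Fibonacci not exceeding it is 1, leaving 0
So 64 = 55 + 8 + 1, with no two terms consecutive in the sequence.

55 + 8 + 1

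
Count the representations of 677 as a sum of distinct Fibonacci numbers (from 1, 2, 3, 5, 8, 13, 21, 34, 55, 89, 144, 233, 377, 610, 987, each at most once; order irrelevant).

6

Each representation comes from the Zeckendorf form by replacing some F_k with F_{k−1} + F_{k−2} where possible.
677 = 610+55+8+3+1 = 610+34+21+8+3+1 = 377+233+55+8+3+1 = … (3 more), for 6 in all.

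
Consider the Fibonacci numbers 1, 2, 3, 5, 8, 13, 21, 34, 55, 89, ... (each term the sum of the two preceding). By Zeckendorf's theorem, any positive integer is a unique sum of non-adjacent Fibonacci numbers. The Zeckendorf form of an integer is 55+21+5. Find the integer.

81

55+21+5 = 81.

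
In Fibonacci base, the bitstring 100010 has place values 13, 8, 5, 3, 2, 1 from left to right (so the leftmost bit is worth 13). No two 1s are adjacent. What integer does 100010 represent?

Summing the place values of the 1 bits: 13 + 2 = 15.

15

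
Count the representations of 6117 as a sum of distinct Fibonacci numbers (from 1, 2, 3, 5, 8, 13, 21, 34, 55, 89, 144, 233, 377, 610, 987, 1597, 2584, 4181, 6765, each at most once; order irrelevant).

30

6117 = 4181+1597+233+89+13+3+1 = 4181+1597+233+89+8+5+3+1 = 4181+1597+233+55+34+13+3+1 = 4181+987+610+233+89+13+3+1 = … (26 more), for 30 in all.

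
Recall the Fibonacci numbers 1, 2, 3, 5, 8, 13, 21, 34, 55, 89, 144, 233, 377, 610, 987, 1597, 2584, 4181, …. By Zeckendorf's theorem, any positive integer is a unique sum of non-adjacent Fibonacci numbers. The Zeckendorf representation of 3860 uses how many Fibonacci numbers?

5

2584 ≤ 3860 < 4181, so take 2584; remainder 1276
987 ≤ 1276 < 1597, so take 987; remainder 289
233 ≤ 289 < 377, so take 233; remainder 56
55 ≤ 56 < 89, so take 55; remainder 1
1 ≤ 1 < 2, so take 1; remainder 0
3860 = 2584 + 987 + 233 + 55 + 1, which has 5 terms.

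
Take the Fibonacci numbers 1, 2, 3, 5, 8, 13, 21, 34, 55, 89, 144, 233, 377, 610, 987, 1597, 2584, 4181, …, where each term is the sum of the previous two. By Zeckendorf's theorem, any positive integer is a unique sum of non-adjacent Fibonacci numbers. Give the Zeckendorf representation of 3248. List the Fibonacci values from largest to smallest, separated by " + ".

largest Fibonacci ≤ 3248 is 2584; 3248 − 2584 = 664
largest Fibonacci ≤ 664 is 610; 664 − 610 = 54
largest Fibonacci ≤ 54 is 34; 54 − 34 = 20
largest Fibonacci ≤ 20 is 13; 20 − 13 = 7
largest Fibonacci ≤ 7 is 5; 7 − 5 = 2
largest Fibonacci ≤ 2 is 2; 2 − 2 = 0
So 3248 = 2584 + 610 + 34 + 13 + 5 + 2, with no two terms consecutive in the sequence.

2584 + 610 + 34 + 13 + 5 + 2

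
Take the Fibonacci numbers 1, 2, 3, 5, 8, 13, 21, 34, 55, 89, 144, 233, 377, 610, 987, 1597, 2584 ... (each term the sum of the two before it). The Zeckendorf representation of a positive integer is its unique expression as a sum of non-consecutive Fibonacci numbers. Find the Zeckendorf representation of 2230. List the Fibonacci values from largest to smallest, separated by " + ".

1597 + 610 + 21 + 2

Repeatedly subtract the largest Fibonacci number that fits:
2230: greatest Fibonacci not exceeding it is 1597, leaving 633
633: greatest Fibonacci not exceeding it is 610, leaving 23
23: greatest Fibonacci not exceeding it is 21, leaving 2
2: greatest Fibonacci not exceeding it is 2, leaving 0
So 2230 = 1597 + 610 + 21 + 2, with no two terms consecutive in the sequence.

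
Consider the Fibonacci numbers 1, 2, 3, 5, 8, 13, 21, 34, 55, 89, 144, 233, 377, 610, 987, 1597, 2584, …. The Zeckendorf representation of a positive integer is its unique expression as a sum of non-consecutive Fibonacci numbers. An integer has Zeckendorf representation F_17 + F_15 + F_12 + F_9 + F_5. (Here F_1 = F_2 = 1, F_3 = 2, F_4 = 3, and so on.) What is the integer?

2390

F_17 + F_15 + F_12 + F_9 + F_5 = 1597 + 610 + 144 + 34 + 5 = 2390.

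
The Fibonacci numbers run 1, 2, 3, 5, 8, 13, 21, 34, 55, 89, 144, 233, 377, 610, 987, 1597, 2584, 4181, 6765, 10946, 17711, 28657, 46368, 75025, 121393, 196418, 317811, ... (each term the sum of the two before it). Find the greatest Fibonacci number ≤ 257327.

196418

196418 ≤ 257327 < 317811, so the largest Fibonacci number not exceeding 257327 is 196418.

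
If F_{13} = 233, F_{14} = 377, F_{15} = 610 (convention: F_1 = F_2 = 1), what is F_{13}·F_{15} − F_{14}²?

233·610 − 377² = 142130 − 142129 = 1. (Cassini's identity: F_{k−1}F_{k+1} − F_k² = (−1)^k.)

1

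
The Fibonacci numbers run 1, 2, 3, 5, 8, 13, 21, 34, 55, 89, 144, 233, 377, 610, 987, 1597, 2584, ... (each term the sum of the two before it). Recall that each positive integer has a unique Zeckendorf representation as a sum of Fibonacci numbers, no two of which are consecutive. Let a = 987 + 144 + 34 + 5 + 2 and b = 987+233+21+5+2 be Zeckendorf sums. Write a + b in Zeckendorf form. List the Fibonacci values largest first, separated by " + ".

1597 + 610 + 144 + 55 + 13 + 1

The two numbers are 1172 and 1248, so their sum is 2420.
Greedy algorithm:
take 1597 (≤ 2420); 2420 − 1597 = 823
take 610 (≤ 823); 823 − 610 = 213
take 144 (≤ 213); 213 − 144 = 69
take 55 (≤ 69); 69 − 55 = 14
take 13 (≤ 14); 14 − 13 = 1
take 1 (≤ 1); 1 − 1 = 0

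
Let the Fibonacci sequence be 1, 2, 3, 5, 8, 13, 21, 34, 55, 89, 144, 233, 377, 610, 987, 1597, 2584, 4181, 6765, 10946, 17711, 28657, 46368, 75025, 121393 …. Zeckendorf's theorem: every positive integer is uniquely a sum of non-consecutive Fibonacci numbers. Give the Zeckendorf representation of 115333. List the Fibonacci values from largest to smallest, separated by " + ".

115333 − 75025 = 40308
40308 − 28657 = 11651
11651 − 10946 = 705
705 − 610 = 95
95 − 89 = 6
6 − 5 = 1
1 − 1 = 0
So 115333 = 75025 + 28657 + 10946 + 610 + 89 + 5 + 1, with no two terms consecutive in the sequence.

75025 + 28657 + 10946 + 610 + 89 + 5 + 1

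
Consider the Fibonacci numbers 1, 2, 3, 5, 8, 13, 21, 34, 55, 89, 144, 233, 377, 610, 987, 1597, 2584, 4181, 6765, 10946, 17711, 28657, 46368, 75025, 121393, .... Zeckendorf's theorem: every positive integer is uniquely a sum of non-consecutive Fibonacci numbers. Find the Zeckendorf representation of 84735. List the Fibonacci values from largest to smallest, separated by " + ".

75025 + 6765 + 2584 + 233 + 89 + 34 + 5

84735 − 75025 = 9710
9710 − 6765 = 2945
2945 − 2584 = 361
361 − 233 = 128
128 − 89 = 39
39 − 34 = 5
5 − 5 = 0
So 84735 = 75025 + 6765 + 2584 + 233 + 89 + 34 + 5, with no two terms consecutive in the sequence.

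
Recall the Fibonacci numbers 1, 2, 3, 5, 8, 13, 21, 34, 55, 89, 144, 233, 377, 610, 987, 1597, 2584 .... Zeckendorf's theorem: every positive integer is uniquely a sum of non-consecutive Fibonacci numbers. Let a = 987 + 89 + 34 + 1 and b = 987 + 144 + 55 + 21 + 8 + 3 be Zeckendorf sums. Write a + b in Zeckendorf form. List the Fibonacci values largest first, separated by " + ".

1597 + 610 + 89 + 21 + 8 + 3 + 1

The two numbers are 1111 and 1218, so their sum is 2329.
take 1597 (≤ 2329); 2329 − 1597 = 732
take 610 (≤ 732); 732 − 610 = 122
take 89 (≤ 122); 122 − 89 = 33
take 21 (≤ 33); 33 − 21 = 12
take 8 (≤ 12); 12 − 8 = 4
take 3 (≤ 4); 4 − 3 = 1
take 1 (≤ 1); 1 − 1 = 0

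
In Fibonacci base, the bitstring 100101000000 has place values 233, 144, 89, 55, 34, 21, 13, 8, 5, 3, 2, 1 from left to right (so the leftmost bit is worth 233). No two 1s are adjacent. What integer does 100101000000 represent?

Summing the place values of the 1 bits: 233 + 55 + 21 = 309.

309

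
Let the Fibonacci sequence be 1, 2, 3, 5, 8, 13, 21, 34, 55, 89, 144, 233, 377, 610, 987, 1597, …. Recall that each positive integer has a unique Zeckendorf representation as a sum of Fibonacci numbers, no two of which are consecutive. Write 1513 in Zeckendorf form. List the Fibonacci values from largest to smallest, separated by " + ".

987 + 377 + 144 + 5

Greedily peel off the largest Fibonacci term at each step:
take 987 (≤ 1513); 1513 − 987 = 526
take 377 (≤ 526); 526 − 377 = 149
take 144 (≤ 149); 149 − 144 = 5
take 5 (≤ 5); 5 − 5 = 0
So 1513 = 987 + 377 + 144 + 5, with no two terms consecutive in the sequence.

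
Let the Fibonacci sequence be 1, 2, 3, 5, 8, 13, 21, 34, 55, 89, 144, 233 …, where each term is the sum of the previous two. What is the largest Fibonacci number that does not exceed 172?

144

144 ≤ 172 < 233, so the largest Fibonacci number not exceeding 172 is 144.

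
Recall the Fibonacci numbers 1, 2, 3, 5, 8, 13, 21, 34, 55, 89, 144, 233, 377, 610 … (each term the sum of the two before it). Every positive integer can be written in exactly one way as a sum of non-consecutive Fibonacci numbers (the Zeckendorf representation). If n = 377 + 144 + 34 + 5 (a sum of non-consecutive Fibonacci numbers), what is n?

377 + 144 + 34 + 5 = 560.

560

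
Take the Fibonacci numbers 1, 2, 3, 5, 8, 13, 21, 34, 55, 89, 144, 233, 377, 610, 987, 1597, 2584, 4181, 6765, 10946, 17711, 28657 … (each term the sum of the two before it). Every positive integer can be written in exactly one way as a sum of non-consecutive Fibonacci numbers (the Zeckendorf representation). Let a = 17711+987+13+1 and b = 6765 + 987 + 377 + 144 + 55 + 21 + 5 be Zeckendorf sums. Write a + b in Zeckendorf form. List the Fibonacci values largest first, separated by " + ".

The two numbers are 18712 and 8354, so their sum is 27066.
take 17711 (≤ 27066); 27066 − 17711 = 9355
take 6765 (≤ 9355); 9355 − 6765 = 2590
take 2584 (≤ 2590); 2590 − 2584 = 6
take 5 (≤ 6); 6 − 5 = 1
take 1 (≤ 1); 1 − 1 = 0

17711 + 6765 + 2584 + 5 + 1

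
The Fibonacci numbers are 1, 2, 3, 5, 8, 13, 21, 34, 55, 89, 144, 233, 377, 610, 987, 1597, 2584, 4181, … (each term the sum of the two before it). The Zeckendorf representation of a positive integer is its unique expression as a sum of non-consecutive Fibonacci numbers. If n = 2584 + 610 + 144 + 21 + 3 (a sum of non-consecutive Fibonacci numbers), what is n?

2584 + 610 + 144 + 21 + 3 = 3362.

3362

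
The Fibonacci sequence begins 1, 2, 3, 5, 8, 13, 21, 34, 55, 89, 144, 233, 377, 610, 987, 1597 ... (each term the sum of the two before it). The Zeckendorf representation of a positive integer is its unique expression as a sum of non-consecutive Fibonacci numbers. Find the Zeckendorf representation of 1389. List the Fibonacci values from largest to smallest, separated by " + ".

Repeatedly subtract the largest Fibonacci number that fits:
take 987 (≤ 1389); 1389 − 987 = 402
take 377 (≤ 402); 402 − 377 = 25
take 21 (≤ 25); 25 − 21 = 4
take 3 (≤ 4); 4 − 3 = 1
take 1 (≤ 1); 1 − 1 = 0
So 1389 = 987 + 377 + 21 + 3 + 1, with no two terms consecutive in the sequence.

987 + 377 + 21 + 3 + 1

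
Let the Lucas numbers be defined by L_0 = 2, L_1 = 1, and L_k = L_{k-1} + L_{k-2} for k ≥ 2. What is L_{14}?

843

Iterating the recurrence up to L_{6} = 18 and L_{5} = 11:
L_{7} = L_{6} + L_{5} = 18 + 11 = 29
L_{8} = L_{7} + L_{6} = 29 + 18 = 47
L_{9} = L_{8} + L_{7} = 47 + 29 = 76
L_{10} = L_{9} + L_{8} = 76 + 47 = 123
L_{11} = L_{10} + L_{9} = 123 + 76 = 199
L_{12} = L_{11} + L_{10} = 199 + 123 = 322
L_{13} = L_{12} + L_{11} = 322 + 199 = 521
L_{14} = L_{13} + L_{12} = 521 + 322 = 843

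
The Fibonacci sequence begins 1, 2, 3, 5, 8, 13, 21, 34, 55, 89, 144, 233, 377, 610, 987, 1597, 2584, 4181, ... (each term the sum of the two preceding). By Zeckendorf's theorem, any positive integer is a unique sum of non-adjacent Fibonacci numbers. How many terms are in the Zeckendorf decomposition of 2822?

Greedily peel off the largest Fibonacci term at each step:
2822 − 2584 = 238
238 − 233 = 5
5 − 5 = 0
2822 = 2584 + 233 + 5, which has 3 terms.

3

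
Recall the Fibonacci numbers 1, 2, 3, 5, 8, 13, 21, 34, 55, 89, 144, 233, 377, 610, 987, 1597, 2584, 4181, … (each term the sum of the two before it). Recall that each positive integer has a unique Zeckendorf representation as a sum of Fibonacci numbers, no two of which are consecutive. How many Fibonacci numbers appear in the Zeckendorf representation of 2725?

Greedily peel off the largest Fibonacci term at each step:
2584 ≤ 2725 < 4181, so take 2584; remainder 141
89 ≤ 141 < 144, so take 89; remainder 52
34 ≤ 52 < 55, so take 34; remainder 18
13 ≤ 18 < 21, so take 13; remainder 5
5 ≤ 5 < 8, so take 5; remainder 0
2725 = 2584 + 89 + 34 + 13 + 5, which has 5 terms.

5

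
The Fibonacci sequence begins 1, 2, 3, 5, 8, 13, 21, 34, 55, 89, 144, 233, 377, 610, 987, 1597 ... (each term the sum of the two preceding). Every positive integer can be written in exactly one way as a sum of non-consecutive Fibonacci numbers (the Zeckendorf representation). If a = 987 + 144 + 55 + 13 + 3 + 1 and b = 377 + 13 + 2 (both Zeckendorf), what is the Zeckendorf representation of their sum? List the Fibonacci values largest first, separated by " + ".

The two numbers are 1203 and 392, so their sum is 1595.
Greedy algorithm:
take 987 (≤ 1595); 1595 − 987 = 608
take 377 (≤ 608); 608 − 377 = 231
take 144 (≤ 231); 231 − 144 = 87
take 55 (≤ 87); 87 − 55 = 32
take 21 (≤ 32); 32 − 21 = 11
take 8 (≤ 11); 11 − 8 = 3
take 3 (≤ 3); 3 − 3 = 0

987 + 377 + 144 + 55 + 21 + 8 + 3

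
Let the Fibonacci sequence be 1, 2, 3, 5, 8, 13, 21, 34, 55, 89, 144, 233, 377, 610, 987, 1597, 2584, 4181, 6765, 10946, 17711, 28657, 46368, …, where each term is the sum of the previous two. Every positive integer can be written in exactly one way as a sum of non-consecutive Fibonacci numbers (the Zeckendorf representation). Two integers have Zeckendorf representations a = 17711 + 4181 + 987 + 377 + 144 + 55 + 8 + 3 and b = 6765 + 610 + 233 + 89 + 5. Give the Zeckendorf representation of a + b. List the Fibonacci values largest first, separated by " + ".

28657 + 1597 + 610 + 233 + 55 + 13 + 3

The two numbers are 23466 and 7702, so their sum is 31168.
31168: greatest Fibonacci not exceeding it is 28657, leaving 2511
2511: greatest Fibonacci not exceeding it is 1597, leaving 914
914: greatest Fibonacci not exceeding it is 610, leaving 304
304: greatest Fibonacci not exceeding it is 233, leaving 71
71: greatest Fibonacci not exceeding it is 55, leaving 16
16: greatest Fibonacci not exceeding it is 13, leaving 3
3: greatest Fibonacci not exceeding it is 3, leaving 0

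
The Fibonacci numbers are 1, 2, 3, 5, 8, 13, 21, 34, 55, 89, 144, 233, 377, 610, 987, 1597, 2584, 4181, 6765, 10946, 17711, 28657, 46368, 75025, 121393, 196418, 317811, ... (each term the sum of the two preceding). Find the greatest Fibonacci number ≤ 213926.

196418 ≤ 213926 < 317811, so the largest Fibonacci number not exceeding 213926 is 196418.

196418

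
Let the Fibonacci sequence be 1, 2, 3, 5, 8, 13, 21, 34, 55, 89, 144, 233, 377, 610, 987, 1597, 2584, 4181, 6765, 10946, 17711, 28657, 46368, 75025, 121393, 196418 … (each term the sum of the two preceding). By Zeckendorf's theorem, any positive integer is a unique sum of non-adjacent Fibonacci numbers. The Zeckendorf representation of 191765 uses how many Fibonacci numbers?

10

191765 − 121393 = 70372
70372 − 46368 = 24004
24004 − 17711 = 6293
6293 − 4181 = 2112
2112 − 1597 = 515
515 − 377 = 138
138 − 89 = 49
49 − 34 = 15
15 − 13 = 2
2 − 2 = 0
191765 = 121393 + 46368 + 17711 + 4181 + 1597 + 377 + 89 + 34 + 13 + 2, which has 10 terms.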